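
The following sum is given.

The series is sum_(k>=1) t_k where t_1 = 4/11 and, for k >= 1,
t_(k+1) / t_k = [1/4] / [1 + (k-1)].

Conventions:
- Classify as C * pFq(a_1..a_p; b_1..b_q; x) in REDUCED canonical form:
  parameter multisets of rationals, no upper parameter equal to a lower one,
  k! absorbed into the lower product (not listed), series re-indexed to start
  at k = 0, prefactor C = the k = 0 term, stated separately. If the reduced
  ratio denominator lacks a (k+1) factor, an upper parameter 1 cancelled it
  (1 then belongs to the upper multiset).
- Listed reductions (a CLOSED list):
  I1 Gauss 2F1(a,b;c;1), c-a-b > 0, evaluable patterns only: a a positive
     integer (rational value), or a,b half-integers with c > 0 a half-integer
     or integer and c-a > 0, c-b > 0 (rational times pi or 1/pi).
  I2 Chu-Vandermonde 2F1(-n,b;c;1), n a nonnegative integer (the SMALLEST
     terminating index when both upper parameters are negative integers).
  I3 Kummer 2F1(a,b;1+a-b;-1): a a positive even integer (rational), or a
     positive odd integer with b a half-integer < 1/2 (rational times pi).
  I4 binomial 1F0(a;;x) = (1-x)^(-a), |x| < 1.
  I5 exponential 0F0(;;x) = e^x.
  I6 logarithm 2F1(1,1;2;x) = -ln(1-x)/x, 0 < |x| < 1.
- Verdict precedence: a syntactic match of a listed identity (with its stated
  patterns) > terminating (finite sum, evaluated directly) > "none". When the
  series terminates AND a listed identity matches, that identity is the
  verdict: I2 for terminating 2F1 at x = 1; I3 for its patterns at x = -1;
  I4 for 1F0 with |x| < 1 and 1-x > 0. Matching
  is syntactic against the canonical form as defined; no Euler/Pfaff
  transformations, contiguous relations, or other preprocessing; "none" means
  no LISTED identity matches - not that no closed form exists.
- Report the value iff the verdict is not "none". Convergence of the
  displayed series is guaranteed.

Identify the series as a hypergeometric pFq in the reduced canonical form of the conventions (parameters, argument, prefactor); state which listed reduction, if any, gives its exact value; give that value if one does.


The tell: x = (1/4) and factor the ratio over Q (C = 4/11, x = 1/4): negated roots = parameters.
Adjacent-term ratio: r(k) = (1/4) * 1 / [(k+1)] - rational; roots negated = parameters, x = (1/4), C = 4/11.

Prefactor 4/11, argument 1/4: 0F0 with upper {-} over lower {-}. Verdict (x = 1/4): exponential (I5) applies (the 0F0 exponential series at x = 1/4). Value: (4/11) * e^(1/4).


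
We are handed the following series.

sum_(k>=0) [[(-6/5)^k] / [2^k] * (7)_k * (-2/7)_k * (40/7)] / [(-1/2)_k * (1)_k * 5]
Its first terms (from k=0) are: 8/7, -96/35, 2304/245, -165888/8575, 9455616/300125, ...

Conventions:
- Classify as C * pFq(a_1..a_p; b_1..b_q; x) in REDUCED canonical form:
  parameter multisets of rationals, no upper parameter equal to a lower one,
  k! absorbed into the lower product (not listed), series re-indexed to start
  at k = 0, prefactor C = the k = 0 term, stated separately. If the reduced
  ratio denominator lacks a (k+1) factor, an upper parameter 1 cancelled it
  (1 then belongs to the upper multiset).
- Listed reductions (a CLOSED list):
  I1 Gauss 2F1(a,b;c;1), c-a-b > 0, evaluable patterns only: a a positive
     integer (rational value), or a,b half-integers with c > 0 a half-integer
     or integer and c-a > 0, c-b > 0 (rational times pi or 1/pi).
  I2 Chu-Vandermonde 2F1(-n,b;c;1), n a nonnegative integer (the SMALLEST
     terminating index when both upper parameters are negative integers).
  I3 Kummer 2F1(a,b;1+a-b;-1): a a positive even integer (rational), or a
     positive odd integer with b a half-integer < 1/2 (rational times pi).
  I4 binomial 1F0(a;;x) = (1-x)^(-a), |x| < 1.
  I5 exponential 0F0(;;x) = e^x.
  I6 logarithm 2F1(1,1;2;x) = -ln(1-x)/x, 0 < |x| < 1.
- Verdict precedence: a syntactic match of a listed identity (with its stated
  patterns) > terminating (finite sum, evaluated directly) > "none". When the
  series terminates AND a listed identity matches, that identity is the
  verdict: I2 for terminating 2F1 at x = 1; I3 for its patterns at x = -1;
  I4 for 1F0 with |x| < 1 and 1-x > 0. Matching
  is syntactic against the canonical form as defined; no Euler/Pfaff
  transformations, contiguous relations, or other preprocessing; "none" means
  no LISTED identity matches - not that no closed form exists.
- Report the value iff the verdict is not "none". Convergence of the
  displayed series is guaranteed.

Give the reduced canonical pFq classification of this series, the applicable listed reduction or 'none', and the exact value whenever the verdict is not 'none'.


The tell: t_0 being 8/7, the constant factors (prefactor 8/7) combine into one prefactor.
Adjacent-term ratio: r(k) = (-3/5) * (k-2/7) (k+7) / [(k-1/2) (k+1)] ; factor over Q: parameters, x = (-3/5), and C = 8/7.

Prefactor 8/7, argument -3/5: 2F1 with upper {-2/7, 7} over lower {-1/2}. Verdict: none (x = -3/5): each listed identity misses the multisets {-2/7, 7} ; {-1/2}.


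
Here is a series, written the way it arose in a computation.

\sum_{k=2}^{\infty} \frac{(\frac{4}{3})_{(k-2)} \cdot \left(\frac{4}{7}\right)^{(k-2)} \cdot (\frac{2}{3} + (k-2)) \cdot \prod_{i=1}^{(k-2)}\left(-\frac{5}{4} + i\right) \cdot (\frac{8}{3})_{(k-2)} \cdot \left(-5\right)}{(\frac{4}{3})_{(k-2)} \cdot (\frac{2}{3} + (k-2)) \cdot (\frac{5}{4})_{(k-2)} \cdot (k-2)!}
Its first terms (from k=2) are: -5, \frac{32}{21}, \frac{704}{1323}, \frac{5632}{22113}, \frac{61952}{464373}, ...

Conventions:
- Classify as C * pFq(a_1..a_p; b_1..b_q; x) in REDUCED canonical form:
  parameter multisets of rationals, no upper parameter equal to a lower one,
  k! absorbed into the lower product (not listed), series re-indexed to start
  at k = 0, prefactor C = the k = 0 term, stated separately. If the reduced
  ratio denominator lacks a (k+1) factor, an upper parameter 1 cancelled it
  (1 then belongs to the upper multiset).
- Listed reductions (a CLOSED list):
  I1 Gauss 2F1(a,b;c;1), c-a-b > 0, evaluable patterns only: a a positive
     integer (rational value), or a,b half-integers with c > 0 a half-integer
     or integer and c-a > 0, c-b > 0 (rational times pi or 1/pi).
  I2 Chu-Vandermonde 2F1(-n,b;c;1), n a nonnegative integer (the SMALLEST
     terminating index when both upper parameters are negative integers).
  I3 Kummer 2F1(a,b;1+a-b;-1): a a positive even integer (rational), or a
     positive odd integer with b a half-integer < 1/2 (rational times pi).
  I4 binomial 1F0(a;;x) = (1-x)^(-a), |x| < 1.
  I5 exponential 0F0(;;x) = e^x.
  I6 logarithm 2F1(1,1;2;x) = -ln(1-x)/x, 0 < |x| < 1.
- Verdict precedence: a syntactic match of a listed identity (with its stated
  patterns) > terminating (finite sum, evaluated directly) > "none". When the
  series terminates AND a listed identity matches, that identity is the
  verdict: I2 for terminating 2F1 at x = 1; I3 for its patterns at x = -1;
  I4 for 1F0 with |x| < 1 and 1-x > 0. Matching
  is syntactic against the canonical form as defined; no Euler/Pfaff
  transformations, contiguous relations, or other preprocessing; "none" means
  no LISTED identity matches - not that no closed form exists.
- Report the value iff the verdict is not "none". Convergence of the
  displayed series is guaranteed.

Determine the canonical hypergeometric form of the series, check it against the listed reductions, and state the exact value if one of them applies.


This is -5 * 2F1(-\frac{1}{4}, \frac{8}{3}; \frac{5}{4}; \frac{4}{7}) in reduced canonical form. Verdict: none here - no I1-I6 shape fits x = \frac{4}{7} with lower {\frac{5}{4}}.

Structural cue: t_0 being -5, the factor k + 2/3 cancels (top and bottom), leaving C = -5, x = 4/7.
Adjacent-term ratio: r(k) = \frac{4}{7} * (k-\frac{1}{4}) (k+\frac{8}{3}) / [(k+\frac{5}{4}) (k+1)] ; factor over Q: parameters, x = \frac{4}{7}, and C = -5.


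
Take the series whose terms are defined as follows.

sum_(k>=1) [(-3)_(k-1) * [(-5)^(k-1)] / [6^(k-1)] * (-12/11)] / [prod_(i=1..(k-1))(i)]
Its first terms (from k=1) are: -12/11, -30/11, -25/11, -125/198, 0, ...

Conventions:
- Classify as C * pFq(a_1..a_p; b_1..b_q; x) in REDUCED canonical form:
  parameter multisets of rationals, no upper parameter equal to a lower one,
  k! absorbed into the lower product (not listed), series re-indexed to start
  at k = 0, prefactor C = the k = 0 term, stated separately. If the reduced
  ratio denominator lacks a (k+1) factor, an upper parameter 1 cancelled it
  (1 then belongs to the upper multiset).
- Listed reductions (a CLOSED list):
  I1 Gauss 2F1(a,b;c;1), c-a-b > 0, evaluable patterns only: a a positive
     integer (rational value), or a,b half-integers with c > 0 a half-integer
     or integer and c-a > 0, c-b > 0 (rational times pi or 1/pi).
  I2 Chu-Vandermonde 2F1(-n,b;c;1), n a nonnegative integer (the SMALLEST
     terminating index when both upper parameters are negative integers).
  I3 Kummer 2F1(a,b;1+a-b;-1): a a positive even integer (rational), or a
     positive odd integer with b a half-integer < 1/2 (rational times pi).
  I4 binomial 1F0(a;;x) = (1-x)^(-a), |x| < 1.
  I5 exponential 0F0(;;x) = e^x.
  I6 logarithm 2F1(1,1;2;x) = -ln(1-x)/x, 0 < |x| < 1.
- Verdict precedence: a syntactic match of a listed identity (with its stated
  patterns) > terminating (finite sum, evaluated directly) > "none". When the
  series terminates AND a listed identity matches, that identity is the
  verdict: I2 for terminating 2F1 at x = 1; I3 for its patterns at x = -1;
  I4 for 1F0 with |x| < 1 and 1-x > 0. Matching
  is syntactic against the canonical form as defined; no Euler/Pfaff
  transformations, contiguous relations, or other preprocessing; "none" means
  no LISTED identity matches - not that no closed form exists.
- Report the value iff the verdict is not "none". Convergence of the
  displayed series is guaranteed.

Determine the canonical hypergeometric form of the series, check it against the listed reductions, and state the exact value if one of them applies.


Classification (C = -12/11): 1F0 with upper {-3}, lower {-}, argument x = -5/6. Verdict: this is the I4 binomial reduction (the 1F0 binomial series: exponent 3, x = -5/6). Its exact value is -121/18.

Key step: t_0 being -12/11, the two geometric factors (prefactor -12/11) combine into one argument.
Ratio: r(k) = (-5/6) * (k-3) / [(k+1)] - poly over poly, x = (-5/6) from leading terms; C = -12/11 at k = 0.


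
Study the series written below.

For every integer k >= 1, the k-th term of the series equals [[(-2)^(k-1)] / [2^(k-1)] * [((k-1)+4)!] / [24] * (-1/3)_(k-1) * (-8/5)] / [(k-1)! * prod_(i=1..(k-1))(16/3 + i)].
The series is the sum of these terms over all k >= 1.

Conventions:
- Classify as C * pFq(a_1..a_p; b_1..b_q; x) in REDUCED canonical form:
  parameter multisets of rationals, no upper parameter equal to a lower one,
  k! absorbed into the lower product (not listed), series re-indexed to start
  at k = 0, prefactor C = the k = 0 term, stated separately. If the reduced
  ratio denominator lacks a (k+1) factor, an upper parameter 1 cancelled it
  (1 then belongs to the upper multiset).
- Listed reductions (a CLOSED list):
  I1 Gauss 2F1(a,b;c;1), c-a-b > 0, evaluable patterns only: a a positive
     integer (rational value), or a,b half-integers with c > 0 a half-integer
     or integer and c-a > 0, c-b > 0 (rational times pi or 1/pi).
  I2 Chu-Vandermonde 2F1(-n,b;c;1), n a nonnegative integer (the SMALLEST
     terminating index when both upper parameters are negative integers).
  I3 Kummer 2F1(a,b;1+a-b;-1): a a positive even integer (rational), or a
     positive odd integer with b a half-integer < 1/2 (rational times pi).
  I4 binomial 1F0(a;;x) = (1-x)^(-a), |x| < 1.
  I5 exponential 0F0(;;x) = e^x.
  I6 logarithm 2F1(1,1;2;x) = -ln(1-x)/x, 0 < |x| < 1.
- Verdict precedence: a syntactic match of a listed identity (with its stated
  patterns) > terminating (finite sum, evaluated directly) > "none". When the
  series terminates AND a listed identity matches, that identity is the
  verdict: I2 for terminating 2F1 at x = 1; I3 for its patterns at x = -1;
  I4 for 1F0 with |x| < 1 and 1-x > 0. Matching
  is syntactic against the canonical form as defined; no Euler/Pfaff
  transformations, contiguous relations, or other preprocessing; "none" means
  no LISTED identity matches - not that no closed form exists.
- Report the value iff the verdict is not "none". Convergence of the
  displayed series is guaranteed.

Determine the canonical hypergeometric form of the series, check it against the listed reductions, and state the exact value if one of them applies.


Canonical form: C = -8/5 times 2F1 with upper {-1/3, 5}, lower {19/3}, x = -1. Verdict: none - at argument -1 the multisets {-1/3, 5} ; {19/3} match no listed identity.

The tell: with t_0 = -8/5, the lower running product (prefactor -8/5) is a rising factorial.
Step ratio: r(k) = (-1) * (k-1/3) (k+5) / [(k+19/3) (k+1)] - rational; roots negated = parameters, x = (-1), C = -8/5.


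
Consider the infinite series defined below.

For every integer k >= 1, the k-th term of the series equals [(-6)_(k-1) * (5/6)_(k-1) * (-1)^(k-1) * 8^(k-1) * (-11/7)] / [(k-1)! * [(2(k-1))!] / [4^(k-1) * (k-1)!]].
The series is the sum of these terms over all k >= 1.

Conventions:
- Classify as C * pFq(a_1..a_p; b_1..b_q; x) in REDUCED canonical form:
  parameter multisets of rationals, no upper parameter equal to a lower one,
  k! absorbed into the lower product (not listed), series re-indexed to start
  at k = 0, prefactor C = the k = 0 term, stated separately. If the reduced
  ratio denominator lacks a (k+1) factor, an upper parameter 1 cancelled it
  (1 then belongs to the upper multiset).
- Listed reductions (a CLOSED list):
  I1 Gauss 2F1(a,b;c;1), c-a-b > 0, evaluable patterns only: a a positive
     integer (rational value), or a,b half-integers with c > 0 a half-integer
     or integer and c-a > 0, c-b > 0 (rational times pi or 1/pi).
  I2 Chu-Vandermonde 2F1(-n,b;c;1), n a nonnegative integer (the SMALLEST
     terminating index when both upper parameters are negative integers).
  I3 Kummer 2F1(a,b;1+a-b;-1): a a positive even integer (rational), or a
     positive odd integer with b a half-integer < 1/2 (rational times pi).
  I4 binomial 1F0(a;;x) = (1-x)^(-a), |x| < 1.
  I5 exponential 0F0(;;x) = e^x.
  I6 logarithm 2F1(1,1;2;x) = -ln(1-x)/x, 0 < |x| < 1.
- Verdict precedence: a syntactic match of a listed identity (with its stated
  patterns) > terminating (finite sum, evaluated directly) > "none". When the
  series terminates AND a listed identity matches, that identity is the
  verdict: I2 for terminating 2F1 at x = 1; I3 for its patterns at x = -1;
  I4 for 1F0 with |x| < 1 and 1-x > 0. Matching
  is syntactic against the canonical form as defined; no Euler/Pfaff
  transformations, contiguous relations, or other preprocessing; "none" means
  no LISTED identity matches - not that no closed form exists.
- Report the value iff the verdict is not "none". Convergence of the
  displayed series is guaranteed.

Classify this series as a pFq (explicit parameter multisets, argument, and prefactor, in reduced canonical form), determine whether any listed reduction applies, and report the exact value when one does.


Structural cue: x = (-8) and the (-1)^k factor (prefactor -11/7) folds into the argument's sign.
Adjacent-term ratio: r(k) = (-8) * (k-6) (k+5/6) / [(k+1/2) (k+1)] - rational in k. x = (-8); t_0 = -11/7; negate the roots.

At argument -8: a 2F1 with upper {-6, 5/6}, lower {1/2}, scaled by C = -11/7. Verdict: terminating - the sum ends at index 6 because -6 is a negative integer; exact evaluation follows. Its exact value is -2228009018807/964467.


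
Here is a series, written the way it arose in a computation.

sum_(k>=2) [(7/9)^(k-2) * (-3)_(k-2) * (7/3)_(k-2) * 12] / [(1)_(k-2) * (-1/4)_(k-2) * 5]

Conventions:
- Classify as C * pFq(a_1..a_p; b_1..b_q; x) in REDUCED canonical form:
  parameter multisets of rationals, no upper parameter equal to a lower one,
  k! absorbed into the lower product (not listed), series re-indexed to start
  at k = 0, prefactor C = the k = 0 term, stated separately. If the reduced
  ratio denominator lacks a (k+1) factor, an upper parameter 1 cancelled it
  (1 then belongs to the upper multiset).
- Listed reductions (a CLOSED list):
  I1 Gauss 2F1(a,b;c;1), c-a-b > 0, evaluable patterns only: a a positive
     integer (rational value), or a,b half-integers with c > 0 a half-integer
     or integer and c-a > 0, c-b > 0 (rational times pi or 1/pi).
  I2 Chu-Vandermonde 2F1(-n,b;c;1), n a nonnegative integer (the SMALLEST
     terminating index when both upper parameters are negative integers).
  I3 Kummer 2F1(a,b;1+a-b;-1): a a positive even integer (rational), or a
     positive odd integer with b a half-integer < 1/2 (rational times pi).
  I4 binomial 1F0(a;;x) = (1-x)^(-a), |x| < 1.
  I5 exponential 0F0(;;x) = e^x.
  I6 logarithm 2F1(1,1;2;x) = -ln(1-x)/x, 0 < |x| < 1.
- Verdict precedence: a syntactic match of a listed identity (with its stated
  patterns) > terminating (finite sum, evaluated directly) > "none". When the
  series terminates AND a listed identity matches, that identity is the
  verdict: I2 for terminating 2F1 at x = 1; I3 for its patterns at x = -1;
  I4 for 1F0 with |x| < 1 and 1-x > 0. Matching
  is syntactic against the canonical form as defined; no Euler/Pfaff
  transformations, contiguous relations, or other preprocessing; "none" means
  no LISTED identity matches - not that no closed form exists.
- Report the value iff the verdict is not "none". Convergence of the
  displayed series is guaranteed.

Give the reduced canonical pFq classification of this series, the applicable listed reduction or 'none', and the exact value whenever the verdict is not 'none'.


Classification (C = 12/5): 2F1 with upper {-3, 7/3}, lower {-1/4}, argument x = 7/9. Verdict: terminating - no listed pattern fits, but -3 in the upper list cuts the series at k = 3; direct evaluation. Hence: -197212/19683.

Key step: t_0 = 12/5 here, and the constant factors (C = 12/5) combine into one prefactor.
Ratio: r(k) = (7/9) * (k-3) (k+7/3) / [(k-1/4) (k+1)] - poly over poly, x = (7/9) from leading terms; C = 12/5 at k = 0.


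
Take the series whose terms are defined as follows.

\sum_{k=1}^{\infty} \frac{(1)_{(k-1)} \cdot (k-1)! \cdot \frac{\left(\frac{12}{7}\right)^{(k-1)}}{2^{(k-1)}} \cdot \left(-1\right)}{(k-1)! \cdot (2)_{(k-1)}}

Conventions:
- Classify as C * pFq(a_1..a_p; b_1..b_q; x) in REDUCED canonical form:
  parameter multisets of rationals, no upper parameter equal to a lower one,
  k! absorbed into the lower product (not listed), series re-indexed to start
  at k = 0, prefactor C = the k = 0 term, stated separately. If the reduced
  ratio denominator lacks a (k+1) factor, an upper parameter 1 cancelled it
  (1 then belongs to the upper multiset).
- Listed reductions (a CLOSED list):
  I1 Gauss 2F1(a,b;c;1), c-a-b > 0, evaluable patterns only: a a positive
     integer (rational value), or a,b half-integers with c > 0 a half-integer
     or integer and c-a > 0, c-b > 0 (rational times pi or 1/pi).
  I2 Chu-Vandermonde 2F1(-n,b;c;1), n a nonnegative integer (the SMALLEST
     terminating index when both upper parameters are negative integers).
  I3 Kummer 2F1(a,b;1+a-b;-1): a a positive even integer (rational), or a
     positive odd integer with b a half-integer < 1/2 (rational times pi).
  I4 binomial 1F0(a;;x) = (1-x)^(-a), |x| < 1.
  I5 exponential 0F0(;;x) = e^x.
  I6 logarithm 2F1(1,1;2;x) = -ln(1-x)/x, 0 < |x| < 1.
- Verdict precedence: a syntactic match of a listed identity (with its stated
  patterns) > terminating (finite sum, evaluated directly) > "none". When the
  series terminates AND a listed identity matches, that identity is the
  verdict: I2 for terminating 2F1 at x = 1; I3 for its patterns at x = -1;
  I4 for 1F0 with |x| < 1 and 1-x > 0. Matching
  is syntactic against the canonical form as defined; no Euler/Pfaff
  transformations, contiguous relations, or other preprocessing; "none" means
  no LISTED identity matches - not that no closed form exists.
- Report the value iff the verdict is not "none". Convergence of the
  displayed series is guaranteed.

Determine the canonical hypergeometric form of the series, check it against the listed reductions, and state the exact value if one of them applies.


x = \frac{6}{7} here; the reduced form reads 2F1, upper {1, 1}, lower {2}, C = -1. Verdict: logarithm (I6) fires (the logarithm: parameters (1,1;2), x = \frac{6}{7}). Hence: \frac{7}{6} \cdot \ln\left(\frac{1}{7}\right).

The tell: from the first term -1: the factorial ratio (C = -1) (k+a-1)!/(a-1)! is a rising factorial (a)_k.
Adjacent-term ratio: r(k) = \frac{6}{7} * (k+1) (k+1) / [(k+2) (k+1)] - rational in k. x = \frac{6}{7}; t_0 = -1; negate the roots.


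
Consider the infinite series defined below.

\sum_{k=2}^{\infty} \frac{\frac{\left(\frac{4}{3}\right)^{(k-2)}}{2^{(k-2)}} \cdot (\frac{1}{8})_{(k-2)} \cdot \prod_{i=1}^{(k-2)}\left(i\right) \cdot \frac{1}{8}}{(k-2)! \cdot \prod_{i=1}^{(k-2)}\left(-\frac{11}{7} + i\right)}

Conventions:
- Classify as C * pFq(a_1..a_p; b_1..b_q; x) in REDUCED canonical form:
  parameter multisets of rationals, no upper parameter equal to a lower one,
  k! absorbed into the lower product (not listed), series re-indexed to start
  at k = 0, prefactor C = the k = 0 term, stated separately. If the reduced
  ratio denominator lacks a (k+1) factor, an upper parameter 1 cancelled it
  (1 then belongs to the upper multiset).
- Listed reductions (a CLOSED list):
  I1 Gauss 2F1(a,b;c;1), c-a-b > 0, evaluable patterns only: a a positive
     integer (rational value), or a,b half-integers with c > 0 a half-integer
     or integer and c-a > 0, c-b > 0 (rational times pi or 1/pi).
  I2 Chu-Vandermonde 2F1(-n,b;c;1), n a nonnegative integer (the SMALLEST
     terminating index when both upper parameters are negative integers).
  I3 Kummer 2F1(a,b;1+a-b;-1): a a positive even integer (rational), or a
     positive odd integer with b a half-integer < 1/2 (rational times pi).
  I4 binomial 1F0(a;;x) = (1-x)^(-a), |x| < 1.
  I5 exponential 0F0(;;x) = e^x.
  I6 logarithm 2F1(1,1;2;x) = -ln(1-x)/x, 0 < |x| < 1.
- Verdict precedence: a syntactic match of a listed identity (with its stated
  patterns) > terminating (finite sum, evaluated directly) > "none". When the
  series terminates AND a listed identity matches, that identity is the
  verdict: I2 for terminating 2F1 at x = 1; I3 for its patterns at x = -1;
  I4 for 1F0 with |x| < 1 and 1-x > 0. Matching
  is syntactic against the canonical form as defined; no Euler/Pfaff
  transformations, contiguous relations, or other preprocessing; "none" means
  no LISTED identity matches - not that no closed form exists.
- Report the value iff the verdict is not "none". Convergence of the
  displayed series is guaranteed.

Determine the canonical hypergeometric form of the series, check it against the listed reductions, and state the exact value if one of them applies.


With C = \frac{1}{8}: the canonical form is 2F1(\frac{1}{8}, 1; -\frac{4}{7}; \frac{2}{3}). Verdict: none. Every listed pattern misses the 2F1 form at \frac{2}{3}, upper {\frac{1}{8}, 1}.

Key step: t_0 = \frac{1}{8} here, and the two k-th powers (prefactor 1/8) combine into one argument.
Ratio: r(k) = \frac{2}{3} * (k+\frac{1}{8}) (k+1) / [(k-\frac{4}{7}) (k+1)] - rational; roots negated = parameters, x = \frac{2}{3}, C = \frac{1}{8}.


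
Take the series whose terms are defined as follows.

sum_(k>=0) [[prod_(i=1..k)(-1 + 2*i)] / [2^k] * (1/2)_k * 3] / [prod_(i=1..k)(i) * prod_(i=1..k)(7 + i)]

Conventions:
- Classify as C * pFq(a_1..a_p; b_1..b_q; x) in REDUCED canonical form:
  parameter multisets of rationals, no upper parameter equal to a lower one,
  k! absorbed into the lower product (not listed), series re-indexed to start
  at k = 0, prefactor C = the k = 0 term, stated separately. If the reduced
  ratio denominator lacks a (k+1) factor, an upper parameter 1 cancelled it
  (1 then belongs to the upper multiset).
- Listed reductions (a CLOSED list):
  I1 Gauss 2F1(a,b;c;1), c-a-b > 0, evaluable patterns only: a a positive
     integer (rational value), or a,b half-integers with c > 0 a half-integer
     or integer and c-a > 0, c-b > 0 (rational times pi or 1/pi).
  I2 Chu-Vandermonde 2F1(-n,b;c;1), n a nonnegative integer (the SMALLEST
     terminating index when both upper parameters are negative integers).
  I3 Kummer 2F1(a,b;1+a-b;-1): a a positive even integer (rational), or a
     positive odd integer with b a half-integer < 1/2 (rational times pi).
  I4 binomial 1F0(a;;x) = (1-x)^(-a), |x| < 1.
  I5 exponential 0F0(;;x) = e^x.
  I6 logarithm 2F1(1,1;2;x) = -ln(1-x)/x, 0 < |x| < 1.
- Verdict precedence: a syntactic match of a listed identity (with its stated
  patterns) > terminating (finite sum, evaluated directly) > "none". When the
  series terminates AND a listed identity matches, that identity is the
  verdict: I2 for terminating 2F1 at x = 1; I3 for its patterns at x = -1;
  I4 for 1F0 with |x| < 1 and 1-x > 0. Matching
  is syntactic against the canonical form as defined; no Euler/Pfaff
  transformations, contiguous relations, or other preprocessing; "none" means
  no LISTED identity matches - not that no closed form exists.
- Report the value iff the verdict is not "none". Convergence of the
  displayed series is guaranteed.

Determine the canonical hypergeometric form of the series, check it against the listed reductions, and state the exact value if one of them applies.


x = 1 here; the reduced form reads 2F1, upper {1/2, 1/2}, lower {8}, C = 3. Verdict: Gauss (I1, half-integer pattern) fires (x = 1; upper {1/2, 1/2} half-integers, c = 8 in the evaluable pattern). Sum: (4194304/429429) / pi.

Key step: with t_0 = 3, the odd product 1*3*...*(2k-1) (prefactor 3) is 2^k (1/2)_k.
Adjacent-term ratio: r(k) = 1 * (k+1/2) (k+1/2) / [(k+8) (k+1)] - poly over poly, x = 1 from leading terms; C = 3 at k = 0.


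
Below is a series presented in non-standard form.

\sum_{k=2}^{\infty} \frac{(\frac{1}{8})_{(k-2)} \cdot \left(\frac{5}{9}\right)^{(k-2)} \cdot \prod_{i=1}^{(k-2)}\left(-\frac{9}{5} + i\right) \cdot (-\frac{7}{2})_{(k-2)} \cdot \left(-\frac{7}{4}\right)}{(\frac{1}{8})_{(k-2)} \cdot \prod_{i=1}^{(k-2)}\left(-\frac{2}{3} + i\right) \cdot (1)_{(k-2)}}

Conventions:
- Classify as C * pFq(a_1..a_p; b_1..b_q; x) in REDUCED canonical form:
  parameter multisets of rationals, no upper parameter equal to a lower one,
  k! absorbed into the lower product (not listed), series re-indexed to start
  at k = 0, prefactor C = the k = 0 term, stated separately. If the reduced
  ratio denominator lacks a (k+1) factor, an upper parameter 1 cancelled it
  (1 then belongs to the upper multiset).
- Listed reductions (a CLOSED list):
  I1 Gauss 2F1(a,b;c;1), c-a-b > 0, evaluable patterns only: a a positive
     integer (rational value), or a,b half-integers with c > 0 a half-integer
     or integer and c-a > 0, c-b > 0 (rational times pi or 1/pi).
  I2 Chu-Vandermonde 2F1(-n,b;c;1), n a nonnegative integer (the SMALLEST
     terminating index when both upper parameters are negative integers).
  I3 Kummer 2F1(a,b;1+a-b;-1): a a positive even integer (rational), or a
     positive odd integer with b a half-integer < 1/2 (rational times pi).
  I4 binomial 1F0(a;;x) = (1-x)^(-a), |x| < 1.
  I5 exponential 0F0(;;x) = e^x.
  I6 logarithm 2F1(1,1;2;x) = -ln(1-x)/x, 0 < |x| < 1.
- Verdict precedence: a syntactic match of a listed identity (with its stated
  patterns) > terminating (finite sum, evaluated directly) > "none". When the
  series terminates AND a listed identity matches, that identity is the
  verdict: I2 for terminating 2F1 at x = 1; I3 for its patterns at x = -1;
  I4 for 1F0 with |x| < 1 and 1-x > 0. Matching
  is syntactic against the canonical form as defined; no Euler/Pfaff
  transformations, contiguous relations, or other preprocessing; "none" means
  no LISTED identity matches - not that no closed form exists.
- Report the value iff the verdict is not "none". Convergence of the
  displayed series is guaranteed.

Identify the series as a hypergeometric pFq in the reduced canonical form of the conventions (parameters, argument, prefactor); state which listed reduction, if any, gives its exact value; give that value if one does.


Key observation: t_0 = -\frac{7}{4} here, and the lower running product (C = -7/4) is a rising factorial.
Ratio: r(k) = \frac{5}{9} * (k-\frac{7}{2}) (k-\frac{4}{5}) / [(k+\frac{1}{3}) (k+1)] - rational; roots negated = parameters, x = \frac{5}{9}, C = -\frac{7}{4}.

This is -\frac{7}{4} * 2F1(-\frac{7}{2}, -\frac{4}{5}; \frac{1}{3}; \frac{5}{9}) in reduced canonical form. Verdict: none. No listed pattern accepts 2F1(-\frac{7}{2}, -\frac{4}{5}; \frac{1}{3}; \frac{5}{9}).


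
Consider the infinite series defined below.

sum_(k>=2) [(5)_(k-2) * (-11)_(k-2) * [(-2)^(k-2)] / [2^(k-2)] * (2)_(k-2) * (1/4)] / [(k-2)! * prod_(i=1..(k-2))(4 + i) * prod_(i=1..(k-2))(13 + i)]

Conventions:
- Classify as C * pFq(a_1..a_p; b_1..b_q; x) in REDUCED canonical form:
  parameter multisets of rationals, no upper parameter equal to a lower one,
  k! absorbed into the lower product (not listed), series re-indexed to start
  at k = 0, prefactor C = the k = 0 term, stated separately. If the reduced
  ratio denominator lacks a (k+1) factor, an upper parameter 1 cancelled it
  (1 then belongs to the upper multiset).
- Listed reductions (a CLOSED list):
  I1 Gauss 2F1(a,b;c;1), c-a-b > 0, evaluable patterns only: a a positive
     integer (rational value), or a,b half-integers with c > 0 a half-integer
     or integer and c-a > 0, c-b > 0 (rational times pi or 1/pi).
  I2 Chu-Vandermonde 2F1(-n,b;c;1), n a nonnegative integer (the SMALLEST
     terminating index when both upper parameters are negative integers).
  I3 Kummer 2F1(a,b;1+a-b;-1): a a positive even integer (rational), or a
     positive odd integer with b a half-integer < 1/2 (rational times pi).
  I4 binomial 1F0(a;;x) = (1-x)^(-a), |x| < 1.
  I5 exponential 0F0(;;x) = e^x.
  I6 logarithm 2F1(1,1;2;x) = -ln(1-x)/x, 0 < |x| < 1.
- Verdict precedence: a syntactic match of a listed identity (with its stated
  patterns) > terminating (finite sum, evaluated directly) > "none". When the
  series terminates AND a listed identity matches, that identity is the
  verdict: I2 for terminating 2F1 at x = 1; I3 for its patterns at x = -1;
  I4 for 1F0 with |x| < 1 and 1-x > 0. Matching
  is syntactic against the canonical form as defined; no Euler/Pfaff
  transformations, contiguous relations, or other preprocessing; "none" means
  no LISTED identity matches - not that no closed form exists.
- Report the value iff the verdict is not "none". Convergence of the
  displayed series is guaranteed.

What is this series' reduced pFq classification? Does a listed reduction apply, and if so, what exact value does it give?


Reduced: x = -1, 2F1, upper = {-11, 2}, lower = {14}, C = 1/4. Verdict: the Kummer evaluation I3 matches (x = -1; c = 14 equals 1+a-b for upper {-11, 2}: listed pattern). Value: 13/8.

Key step: with t_0 = 1/4, the lower running product (C = 1/4) is a rising factorial.
Ratio: r(k) = (-1) * (k-11) (k+2) / [(k+14) (k+1)] - poly over poly, x = (-1) from leading terms; C = 1/4 at k = 0.


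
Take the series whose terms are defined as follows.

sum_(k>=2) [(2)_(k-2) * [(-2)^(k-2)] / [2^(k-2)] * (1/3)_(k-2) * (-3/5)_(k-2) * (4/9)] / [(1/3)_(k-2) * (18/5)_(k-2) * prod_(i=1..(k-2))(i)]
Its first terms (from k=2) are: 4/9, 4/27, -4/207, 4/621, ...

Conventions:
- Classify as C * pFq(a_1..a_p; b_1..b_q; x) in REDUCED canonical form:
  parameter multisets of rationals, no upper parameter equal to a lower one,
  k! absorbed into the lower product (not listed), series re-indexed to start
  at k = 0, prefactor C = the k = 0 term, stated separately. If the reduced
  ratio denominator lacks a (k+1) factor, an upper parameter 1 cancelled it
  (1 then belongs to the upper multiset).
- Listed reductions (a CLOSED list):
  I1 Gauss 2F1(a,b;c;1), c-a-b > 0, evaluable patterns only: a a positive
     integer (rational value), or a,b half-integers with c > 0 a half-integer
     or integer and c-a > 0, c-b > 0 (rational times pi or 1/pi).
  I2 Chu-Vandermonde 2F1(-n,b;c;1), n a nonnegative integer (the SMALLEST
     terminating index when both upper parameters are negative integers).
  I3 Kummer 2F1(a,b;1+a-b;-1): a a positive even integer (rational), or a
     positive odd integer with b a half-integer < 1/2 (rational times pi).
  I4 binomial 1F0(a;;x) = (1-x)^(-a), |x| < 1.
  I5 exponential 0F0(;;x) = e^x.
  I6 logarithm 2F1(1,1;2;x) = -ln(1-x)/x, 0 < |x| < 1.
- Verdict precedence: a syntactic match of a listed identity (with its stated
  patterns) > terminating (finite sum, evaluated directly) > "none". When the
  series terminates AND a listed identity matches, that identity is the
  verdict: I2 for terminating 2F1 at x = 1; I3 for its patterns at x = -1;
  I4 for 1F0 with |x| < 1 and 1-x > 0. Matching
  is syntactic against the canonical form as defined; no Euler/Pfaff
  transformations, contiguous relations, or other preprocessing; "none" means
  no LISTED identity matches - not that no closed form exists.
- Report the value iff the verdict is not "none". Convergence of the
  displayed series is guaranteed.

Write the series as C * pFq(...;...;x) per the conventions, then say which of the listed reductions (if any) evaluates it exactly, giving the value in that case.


At argument -1: a 2F1 with upper {-3/5, 2}, lower {18/5}, scaled by C = 4/9. Verdict: Kummer (I3) matches (x = -1; c = 18/5 equals 1+a-b for upper {-3/5, 2}: listed pattern). Its exact value is 26/45.

First insight: t_0 = 4/9 here, and the two k-th powers (prefactor 4/9) combine into one argument.
Step ratio: r(k) = (-1) * (k-3/5) (k+2) / [(k+18/5) (k+1)] - poly over poly, x = (-1) from leading terms; C = 4/9 at k = 0.


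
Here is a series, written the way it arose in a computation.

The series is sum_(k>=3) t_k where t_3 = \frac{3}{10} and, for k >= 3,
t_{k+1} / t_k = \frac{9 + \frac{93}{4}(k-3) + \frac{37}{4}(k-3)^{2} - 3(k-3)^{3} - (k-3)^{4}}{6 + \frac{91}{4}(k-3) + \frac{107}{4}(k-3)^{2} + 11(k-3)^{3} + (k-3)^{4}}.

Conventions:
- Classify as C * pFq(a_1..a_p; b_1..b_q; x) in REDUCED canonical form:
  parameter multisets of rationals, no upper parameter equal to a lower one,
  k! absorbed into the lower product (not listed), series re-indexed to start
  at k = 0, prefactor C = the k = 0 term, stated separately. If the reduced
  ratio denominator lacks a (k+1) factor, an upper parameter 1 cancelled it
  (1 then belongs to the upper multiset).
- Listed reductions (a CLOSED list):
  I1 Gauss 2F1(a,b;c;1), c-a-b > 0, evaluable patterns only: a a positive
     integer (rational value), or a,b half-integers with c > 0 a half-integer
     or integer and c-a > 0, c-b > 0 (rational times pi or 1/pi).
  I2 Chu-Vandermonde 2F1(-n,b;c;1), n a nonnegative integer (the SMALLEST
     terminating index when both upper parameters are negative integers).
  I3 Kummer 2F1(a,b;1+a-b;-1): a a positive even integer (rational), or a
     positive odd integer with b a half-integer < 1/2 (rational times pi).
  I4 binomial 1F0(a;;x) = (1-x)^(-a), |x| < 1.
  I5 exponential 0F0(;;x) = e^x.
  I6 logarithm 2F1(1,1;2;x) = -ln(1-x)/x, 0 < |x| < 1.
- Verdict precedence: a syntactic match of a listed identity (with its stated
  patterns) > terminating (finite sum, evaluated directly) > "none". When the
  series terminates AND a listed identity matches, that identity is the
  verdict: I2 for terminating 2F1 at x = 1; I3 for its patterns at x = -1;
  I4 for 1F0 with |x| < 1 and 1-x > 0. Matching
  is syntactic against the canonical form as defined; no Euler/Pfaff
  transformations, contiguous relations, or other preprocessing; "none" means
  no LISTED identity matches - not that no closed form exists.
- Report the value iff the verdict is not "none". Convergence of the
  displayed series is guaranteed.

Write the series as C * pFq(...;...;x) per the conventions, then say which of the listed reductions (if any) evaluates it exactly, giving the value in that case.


At argument -1: a 2F1 with upper {-3, 4}, lower {8}, scaled by C = \frac{3}{10}. Verdict: this is Kummer (I3) (x = -1; c = 8 equals 1+a-b for upper {-3, 4}: listed pattern). Value: \frac{21}{20}.

First insight: t_0 being \frac{3}{10}, roots of the ratio polynomials (C = 3/10) are the negated parameters.
Term ratio: r(k) = -1 * (k-3) (k+4) / [(k+8) (k+1)] - poly over poly, x = -1 from leading terms; C = \frac{3}{10} at k = 0.


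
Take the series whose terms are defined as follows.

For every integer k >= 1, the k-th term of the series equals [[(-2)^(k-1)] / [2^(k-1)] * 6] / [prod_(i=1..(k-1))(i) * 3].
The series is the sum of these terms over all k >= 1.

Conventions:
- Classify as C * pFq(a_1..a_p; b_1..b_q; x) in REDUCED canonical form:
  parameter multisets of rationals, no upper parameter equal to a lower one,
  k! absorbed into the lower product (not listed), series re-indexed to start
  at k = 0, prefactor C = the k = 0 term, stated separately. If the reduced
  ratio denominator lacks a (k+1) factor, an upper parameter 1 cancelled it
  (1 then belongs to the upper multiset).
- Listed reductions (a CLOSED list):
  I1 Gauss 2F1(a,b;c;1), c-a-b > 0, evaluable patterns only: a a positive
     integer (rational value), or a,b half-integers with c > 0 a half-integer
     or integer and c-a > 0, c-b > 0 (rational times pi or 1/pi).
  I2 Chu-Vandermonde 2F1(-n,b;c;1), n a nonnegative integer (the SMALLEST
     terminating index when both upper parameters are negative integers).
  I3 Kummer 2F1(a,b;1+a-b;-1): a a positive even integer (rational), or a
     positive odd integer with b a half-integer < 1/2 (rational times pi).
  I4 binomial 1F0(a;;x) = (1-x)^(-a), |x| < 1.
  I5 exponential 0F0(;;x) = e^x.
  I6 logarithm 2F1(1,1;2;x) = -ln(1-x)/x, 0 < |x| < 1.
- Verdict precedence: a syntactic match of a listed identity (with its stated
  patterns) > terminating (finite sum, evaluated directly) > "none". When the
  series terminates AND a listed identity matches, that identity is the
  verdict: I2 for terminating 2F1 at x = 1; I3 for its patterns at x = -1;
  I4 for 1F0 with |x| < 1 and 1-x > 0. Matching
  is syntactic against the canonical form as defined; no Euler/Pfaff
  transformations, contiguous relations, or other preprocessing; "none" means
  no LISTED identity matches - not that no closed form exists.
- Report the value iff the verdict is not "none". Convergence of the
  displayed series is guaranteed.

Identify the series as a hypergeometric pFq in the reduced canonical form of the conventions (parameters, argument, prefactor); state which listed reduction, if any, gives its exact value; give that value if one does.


Canonical form: C = 2 times 0F0 with upper {-}, lower {-}, x = -1. Verdict at x = -1: exponential (I5) matches (the 0F0 exponential series at x = -1). Sum: 2 * e^(-1).

Key step: from the first term 2: the two k-th powers (C = 2, x = -1) combine into one argument.
Ratio: r(k) = (-1) * 1 / [(k+1)] - rational; roots negated = parameters, x = (-1), C = 2.


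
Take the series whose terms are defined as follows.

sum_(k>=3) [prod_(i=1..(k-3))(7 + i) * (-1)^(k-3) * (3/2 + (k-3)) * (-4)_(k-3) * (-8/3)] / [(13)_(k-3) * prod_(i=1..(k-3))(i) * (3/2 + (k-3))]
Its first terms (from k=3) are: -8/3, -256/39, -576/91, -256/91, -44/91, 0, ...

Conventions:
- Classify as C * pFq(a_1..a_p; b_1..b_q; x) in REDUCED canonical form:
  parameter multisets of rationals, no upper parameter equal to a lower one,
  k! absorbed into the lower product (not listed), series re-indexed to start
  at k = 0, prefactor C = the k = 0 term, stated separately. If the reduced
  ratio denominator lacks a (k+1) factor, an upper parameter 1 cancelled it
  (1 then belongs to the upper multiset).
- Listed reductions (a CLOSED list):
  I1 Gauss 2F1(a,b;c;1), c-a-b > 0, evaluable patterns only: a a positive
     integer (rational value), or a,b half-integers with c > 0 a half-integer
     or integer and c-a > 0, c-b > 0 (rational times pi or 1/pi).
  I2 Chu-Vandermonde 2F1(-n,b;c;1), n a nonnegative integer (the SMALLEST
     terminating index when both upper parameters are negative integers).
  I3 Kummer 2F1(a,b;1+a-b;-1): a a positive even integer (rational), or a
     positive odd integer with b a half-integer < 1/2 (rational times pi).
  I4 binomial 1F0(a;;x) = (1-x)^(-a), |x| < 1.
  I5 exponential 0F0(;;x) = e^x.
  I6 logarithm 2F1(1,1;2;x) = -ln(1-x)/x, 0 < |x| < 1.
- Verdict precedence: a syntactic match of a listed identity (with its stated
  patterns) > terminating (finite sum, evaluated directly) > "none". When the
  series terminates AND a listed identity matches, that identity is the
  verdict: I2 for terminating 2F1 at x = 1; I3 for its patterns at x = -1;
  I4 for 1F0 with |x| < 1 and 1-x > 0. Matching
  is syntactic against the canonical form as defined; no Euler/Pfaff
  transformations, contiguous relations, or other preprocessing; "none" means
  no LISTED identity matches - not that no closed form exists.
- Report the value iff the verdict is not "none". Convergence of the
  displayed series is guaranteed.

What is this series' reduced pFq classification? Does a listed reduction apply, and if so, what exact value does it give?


Prefactor -8/3, argument -1: 2F1 with upper {-4, 8} over lower {13}. Verdict: this is the Kummer evaluation I3 (x = -1; c = 13 equals 1+a-b for upper {-4, 8}: listed pattern). Exact value: -132/7.

Structural cue: from the first term -8/3: the running product (C = -8/3) telescopes to a rising factorial.
Ratio: r(k) = (-1) * (k-4) (k+8) / [(k+13) (k+1)] - rational in k. x = (-1); t_0 = -8/3; negate the roots.
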